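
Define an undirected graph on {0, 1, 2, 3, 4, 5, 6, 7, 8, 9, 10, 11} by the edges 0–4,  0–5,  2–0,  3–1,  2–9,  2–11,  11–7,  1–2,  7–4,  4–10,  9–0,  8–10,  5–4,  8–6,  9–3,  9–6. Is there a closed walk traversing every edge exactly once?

Yes

Degrees: 0:4, 1:2, 2:4, 3:2, 4:4, 5:2, 6:2, 7:2, 8:2, 9:4, 10:2, 11:2
Every vertex has even degree and the edges form a single connected piece, so an Eulerian circuit exists.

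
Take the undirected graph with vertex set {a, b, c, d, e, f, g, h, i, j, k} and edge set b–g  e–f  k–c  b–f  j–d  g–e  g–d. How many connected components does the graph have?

5

Component: {a}
Component: {h}
Component: {i}
Component: {c, k}
Component: {b, d, e, f, g, j}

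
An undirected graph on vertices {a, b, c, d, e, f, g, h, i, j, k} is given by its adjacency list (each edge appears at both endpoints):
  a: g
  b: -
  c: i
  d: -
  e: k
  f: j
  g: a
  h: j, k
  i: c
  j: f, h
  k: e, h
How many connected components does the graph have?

5

Component: {b}
Component: {d}
Component: {a, g}
Component: {c, i}
Component: {e, f, h, j, k}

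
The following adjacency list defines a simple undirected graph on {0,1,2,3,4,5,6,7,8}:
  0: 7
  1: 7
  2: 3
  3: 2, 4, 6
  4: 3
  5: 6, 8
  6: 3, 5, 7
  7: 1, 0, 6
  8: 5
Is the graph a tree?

The graph has 9 vertices and 8 edges.
It is connected with exactly 8 edges, hence acyclic — it is a tree.

Yes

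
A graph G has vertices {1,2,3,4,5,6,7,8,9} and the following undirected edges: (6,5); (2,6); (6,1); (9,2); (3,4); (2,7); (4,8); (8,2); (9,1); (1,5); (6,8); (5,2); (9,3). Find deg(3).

Neighbors of 3: 4, 9.

2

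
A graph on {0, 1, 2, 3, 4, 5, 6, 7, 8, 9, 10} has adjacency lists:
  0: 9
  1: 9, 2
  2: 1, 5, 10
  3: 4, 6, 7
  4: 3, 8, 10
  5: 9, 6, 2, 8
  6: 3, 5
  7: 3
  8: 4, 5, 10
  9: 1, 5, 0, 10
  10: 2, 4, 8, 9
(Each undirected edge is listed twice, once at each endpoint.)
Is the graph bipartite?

No

8-4-10-8 is an odd cycle (length 3), and a bipartite graph can contain only even cycles.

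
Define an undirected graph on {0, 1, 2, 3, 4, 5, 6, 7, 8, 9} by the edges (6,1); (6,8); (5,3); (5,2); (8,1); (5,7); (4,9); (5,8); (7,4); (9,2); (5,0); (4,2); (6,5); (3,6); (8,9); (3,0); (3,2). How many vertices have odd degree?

2

Degrees: 0:2, 1:2, 2:4, 3:4, 4:3, 5:6, 6:4, 7:2, 8:4, 9:3
Odd-degree vertices: 4, 9.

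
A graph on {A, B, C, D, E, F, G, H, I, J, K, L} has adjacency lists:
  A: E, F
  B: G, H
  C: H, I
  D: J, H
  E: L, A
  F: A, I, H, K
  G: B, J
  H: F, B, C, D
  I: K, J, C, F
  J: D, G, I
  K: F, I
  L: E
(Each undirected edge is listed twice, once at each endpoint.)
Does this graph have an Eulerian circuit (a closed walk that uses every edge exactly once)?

Degrees: A:2, B:2, C:2, D:2, E:2, F:4, G:2, H:4, I:4, J:3, K:2, L:1
J, L have odd degree; an Eulerian circuit needs every degree to be even, so none exists.

No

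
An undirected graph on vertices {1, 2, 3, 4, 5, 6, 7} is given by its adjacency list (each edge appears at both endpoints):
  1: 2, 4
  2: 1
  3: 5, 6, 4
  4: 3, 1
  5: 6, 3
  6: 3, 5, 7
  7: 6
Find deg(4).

2

Neighbors of 4: 1, 3.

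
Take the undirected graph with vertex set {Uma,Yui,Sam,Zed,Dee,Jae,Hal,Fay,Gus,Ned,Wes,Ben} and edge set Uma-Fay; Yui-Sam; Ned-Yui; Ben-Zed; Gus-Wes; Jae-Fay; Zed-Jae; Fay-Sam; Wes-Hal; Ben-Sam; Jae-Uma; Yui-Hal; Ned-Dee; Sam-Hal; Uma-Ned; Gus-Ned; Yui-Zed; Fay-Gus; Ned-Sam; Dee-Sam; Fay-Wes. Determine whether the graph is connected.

Yes

Starting from Uma and exploring outward reaches every vertex (Uma, Fay, Jae, Ned, Sam, Gus, Wes, Zed, Dee, Yui, Hal, Ben); the graph is connected.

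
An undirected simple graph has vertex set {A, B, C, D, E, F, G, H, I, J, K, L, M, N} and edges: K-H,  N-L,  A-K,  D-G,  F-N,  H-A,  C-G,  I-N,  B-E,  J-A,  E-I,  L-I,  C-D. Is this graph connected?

Component: {M}
Component: {C, D, G}
Component: {A, H, J, K}
Component: {B, E, F, I, L, N}
No edge joins these 4 groups, so the graph is disconnected.

No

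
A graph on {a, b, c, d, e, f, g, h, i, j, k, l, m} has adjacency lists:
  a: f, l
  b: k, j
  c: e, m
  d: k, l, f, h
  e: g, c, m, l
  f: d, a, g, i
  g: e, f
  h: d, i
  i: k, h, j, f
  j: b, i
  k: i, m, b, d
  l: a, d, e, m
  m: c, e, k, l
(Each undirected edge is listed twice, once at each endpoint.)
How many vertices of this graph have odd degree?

Degrees: a:2, b:2, c:2, d:4, e:4, f:4, g:2, h:2, i:4, j:2, k:4, l:4, m:4
Odd-degree vertices: none.

0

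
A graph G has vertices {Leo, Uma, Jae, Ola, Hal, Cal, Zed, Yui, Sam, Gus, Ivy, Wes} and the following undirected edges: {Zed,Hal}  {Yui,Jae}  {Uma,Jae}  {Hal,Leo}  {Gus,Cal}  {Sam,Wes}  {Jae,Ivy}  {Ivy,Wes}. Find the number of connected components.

4

Component: {Ola}
Component: {Cal, Gus}
Component: {Leo, Hal, Zed}
Component: {Uma, Jae, Yui, Sam, Ivy, Wes}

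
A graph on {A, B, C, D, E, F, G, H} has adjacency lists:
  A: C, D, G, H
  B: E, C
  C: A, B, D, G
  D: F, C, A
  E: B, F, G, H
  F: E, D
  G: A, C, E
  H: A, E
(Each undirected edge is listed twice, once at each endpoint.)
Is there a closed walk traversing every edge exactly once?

No

Degrees: A:4, B:2, C:4, D:3, E:4, F:2, G:3, H:2
Vertices with odd degree: D, G. An Eulerian circuit requires all degrees even.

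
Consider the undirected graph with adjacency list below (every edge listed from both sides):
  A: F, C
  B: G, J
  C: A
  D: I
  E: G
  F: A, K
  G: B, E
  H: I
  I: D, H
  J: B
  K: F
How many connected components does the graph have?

3

Component: {D, H, I}
Component: {A, C, F, K}
Component: {B, E, G, J}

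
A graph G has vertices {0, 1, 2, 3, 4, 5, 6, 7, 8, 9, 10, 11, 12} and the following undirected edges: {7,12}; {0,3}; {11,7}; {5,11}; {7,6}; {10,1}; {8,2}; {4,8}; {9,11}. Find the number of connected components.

4

Component: {0, 3}
Component: {1, 10}
Component: {2, 4, 8}
Component: {5, 6, 7, 9, 11, 12}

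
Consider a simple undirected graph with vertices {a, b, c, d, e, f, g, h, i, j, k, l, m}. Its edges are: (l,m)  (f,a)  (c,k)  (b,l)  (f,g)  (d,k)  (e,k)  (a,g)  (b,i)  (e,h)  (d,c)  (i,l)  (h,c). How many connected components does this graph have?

4

Component: {j}
Component: {a, f, g}
Component: {b, i, l, m}
Component: {c, d, e, h, k}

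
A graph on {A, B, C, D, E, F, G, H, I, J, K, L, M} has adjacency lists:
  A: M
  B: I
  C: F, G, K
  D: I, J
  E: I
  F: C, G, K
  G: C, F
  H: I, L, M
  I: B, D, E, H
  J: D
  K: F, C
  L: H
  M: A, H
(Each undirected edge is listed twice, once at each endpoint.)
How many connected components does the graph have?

2

Component: {C, F, G, K}
Component: {A, B, D, E, H, I, J, L, M}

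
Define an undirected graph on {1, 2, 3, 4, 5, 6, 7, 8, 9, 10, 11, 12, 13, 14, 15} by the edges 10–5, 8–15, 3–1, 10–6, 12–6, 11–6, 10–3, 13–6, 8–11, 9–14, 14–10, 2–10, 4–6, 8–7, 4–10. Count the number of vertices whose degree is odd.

Degrees: 1:1, 2:1, 3:2, 4:2, 5:1, 6:5, 7:1, 8:3, 9:1, 10:6, 11:2, 12:1, 13:1, 14:2, 15:1
Odd-degree vertices: 1, 2, 5, 6, 7, 8, 9, 12, 13, 15.

10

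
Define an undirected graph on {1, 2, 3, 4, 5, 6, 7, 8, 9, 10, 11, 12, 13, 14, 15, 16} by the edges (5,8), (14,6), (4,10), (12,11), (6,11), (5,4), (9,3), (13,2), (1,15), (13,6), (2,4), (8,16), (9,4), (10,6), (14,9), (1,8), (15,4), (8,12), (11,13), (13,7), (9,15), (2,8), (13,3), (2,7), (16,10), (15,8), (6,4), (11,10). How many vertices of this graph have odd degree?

2

Degrees: 1:2, 2:4, 3:2, 4:6, 5:2, 6:5, 7:2, 8:6, 9:4, 10:4, 11:4, 12:2, 13:5, 14:2, 15:4, 16:2
Odd-degree vertices: 6, 13.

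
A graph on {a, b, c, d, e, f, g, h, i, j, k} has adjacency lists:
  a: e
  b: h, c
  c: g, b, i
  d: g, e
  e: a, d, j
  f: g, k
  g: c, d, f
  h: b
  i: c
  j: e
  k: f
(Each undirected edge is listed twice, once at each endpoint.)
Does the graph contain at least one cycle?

|V| = 11, |E| = 10, number of components = 1.
Since 10 = 11 - 1, the graph is a forest and contains no cycle.

No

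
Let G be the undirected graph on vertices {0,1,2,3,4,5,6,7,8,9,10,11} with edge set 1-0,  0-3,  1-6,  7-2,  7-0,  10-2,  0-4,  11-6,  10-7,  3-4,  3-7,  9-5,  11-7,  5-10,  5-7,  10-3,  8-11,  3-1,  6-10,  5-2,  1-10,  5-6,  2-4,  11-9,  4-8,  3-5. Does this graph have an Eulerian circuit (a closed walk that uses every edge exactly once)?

Degrees: 0:4, 1:4, 2:4, 3:6, 4:4, 5:6, 6:4, 7:6, 8:2, 9:2, 10:6, 11:4
Every vertex has even degree and the edges form a single connected piece, so an Eulerian circuit exists.

Yes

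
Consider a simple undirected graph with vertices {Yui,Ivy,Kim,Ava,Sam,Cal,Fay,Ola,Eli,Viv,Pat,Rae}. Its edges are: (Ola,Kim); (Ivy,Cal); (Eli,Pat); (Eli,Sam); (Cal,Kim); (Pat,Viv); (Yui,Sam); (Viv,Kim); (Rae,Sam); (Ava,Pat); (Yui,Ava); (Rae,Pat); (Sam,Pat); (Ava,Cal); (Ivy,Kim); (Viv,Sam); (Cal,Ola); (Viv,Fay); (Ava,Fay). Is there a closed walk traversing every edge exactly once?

Degrees: Yui:2, Ivy:2, Kim:4, Ava:4, Sam:5, Cal:4, Fay:2, Ola:2, Eli:2, Viv:4, Pat:5, Rae:2
Sam, Pat have odd degree; an Eulerian circuit needs every degree to be even, so none exists.

No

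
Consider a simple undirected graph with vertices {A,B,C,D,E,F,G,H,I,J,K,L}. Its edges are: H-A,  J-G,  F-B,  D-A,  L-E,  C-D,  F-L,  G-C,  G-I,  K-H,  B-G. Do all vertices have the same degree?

Degrees: A:2, B:2, C:2, D:2, E:1, F:2, G:4, H:2, I:1, J:1, K:1, L:2
Vertex E has degree 1 while G has degree 4, so the graph is not regular.

No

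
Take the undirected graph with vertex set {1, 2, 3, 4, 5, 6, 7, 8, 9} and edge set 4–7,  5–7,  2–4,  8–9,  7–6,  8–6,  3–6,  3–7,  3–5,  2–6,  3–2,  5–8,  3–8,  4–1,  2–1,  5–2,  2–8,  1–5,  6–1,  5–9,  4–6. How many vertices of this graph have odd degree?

2

Degrees: 1:4, 2:6, 3:5, 4:4, 5:6, 6:6, 7:4, 8:5, 9:2
Odd-degree vertices: 3, 8.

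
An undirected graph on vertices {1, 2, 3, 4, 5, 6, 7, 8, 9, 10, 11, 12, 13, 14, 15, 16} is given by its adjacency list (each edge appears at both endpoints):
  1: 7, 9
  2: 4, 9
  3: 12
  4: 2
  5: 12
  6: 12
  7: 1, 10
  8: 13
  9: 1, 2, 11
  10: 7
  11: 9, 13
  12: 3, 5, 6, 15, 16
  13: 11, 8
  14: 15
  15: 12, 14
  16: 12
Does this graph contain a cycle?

No

|V| = 16, |E| = 14, number of components = 2.
A forest on 16 vertices with 2 components has exactly 14 edges, which matches — so no cycle.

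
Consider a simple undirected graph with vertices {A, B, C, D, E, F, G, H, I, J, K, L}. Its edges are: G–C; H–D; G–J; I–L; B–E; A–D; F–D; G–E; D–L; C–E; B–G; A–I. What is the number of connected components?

Component: {K}
Component: {B, C, E, G, J}
Component: {A, D, F, H, I, L}

3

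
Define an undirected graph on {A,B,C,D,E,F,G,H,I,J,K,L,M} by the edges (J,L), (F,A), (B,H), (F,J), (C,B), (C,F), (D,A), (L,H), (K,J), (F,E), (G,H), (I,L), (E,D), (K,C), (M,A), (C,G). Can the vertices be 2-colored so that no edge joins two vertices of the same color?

Yes

A valid 2-coloring puts {B, D, F, G, K, L, M} on one side and {A, C, E, H, I, J} on the other; every edge crosses between the two sides.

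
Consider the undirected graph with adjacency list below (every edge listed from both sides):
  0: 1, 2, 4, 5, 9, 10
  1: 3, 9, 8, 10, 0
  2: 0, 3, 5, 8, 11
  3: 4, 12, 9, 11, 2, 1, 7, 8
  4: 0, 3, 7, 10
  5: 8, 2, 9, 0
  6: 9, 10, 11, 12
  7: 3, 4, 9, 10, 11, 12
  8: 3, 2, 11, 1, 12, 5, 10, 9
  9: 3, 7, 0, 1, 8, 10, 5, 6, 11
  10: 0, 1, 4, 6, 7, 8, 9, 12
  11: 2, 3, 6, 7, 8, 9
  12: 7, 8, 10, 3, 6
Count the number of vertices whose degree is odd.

Degrees: 0:6, 1:5, 2:5, 3:8, 4:4, 5:4, 6:4, 7:6, 8:8, 9:9, 10:8, 11:6, 12:5
Odd-degree vertices: 1, 2, 9, 12.

4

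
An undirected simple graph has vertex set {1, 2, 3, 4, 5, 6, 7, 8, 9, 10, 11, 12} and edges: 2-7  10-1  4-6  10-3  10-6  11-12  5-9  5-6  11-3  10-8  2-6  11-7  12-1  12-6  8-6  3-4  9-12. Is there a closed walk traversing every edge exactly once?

Degrees: 1:2, 2:2, 3:3, 4:2, 5:2, 6:6, 7:2, 8:2, 9:2, 10:4, 11:3, 12:4
3, 11 have odd degree; an Eulerian circuit needs every degree to be even, so none exists.

No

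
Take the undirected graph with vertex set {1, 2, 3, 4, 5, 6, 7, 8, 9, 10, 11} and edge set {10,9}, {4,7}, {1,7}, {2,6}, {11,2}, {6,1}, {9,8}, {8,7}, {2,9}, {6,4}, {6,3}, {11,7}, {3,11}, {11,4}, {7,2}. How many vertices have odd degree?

Degrees: 1:2, 2:4, 3:2, 4:3, 5:0, 6:4, 7:5, 8:2, 9:3, 10:1, 11:4
Odd-degree vertices: 4, 7, 9, 10.

4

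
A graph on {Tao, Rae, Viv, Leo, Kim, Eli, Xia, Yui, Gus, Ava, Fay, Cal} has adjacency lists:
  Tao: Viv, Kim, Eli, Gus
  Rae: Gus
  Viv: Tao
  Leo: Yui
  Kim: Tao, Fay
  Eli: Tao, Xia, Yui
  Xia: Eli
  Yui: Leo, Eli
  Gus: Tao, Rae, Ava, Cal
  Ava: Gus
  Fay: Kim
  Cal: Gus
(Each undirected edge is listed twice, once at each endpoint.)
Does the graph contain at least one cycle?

The graph has 12 vertices, 11 edges, and 1 connected component.
A forest on 12 vertices with 1 component has exactly 11 edges, which matches — so no cycle.

No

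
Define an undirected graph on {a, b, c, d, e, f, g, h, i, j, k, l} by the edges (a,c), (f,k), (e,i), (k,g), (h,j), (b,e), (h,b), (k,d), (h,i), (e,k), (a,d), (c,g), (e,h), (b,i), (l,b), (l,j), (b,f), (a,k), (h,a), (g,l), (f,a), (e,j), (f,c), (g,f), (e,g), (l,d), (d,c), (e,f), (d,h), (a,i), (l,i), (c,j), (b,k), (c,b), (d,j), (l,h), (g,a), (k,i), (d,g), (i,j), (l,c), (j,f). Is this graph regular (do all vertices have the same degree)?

Degrees: a:7, b:7, c:7, d:7, e:7, f:7, g:7, h:7, i:7, j:7, k:7, l:7
All degrees equal 7; the graph is regular.

Yes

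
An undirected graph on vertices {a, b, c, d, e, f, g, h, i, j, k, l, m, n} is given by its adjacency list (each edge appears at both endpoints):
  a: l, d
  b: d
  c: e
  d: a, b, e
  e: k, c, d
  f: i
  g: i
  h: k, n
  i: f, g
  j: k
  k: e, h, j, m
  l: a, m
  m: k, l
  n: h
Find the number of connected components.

Component: {f, g, i}
Component: {a, b, c, d, e, h, j, k, l, m, n}

2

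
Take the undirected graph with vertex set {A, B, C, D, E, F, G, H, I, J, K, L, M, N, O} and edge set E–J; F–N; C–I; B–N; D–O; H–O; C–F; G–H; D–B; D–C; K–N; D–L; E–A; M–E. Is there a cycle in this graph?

Yes

The graph has 15 vertices, 14 edges, and 2 connected components.
Since 14 > 15 - 2, a cycle must exist; for instance B-D-C-F-N-B.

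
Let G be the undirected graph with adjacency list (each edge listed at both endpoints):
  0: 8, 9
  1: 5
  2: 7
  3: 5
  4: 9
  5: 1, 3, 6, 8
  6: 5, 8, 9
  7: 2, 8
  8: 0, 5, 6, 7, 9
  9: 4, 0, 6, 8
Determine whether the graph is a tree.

The graph has 10 vertices and 12 edges.
A tree on 10 vertices has exactly 9 edges; this graph has 12, so it contains a cycle and is not a tree.

No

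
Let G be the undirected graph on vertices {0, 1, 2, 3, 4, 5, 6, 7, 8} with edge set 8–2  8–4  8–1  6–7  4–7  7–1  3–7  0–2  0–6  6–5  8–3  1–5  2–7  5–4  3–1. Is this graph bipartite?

No

The cycle 3-1-8-3 has length 3, which is odd, so the graph is not bipartite.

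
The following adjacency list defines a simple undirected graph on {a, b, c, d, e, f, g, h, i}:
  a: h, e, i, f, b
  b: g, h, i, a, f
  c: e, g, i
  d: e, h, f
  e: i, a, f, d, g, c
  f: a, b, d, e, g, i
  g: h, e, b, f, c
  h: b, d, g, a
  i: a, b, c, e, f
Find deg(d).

Neighbors of d: e, f, h.

3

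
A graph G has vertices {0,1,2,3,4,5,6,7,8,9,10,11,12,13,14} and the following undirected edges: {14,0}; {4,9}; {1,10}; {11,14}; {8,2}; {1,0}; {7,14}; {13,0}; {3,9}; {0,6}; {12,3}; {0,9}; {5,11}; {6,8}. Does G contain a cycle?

|V| = 15, |E| = 14, number of components = 1.
Since 14 = 15 - 1, the graph is a forest and contains no cycle.

No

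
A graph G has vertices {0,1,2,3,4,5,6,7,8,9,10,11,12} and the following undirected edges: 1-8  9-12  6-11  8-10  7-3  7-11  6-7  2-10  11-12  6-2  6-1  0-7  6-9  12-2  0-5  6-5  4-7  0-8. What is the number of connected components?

Component: {0, 1, 2, 3, 4, 5, 6, 7, 8, 9, 10, 11, 12}

1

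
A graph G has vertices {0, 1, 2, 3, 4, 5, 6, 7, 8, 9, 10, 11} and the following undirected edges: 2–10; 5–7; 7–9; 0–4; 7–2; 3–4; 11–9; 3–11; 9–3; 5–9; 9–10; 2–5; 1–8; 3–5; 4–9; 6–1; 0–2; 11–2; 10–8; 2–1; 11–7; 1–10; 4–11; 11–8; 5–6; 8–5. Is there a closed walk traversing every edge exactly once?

Yes

Degrees: 0:2, 1:4, 2:6, 3:4, 4:4, 5:6, 6:2, 7:4, 8:4, 9:6, 10:4, 11:6
Every vertex has even degree and the edges form a single connected piece, so an Eulerian circuit exists.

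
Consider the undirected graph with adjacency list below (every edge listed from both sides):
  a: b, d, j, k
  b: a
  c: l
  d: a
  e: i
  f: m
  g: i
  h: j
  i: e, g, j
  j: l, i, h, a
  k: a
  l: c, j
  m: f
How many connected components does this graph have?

2

Component: {f, m}
Component: {a, b, c, d, e, g, h, i, j, k, l}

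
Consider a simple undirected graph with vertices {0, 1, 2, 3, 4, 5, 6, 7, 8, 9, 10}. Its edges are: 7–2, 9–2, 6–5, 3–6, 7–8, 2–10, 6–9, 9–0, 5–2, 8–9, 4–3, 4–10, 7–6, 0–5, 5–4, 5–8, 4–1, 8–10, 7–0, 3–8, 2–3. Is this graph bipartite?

Partition the vertices as {1, 3, 5, 7, 9, 10} vs {0, 2, 4, 6, 8}. Each listed edge has one endpoint in each part, so the graph is bipartite.

Yes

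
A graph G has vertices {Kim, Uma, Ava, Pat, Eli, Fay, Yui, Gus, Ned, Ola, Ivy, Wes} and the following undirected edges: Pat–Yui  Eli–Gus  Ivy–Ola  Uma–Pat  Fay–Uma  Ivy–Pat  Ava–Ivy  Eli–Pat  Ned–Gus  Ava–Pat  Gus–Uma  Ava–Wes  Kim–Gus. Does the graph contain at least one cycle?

The graph has 12 vertices, 13 edges, and 1 connected component.
Since 13 > 12 - 1, a cycle must exist; for instance Pat-Ivy-Ava-Pat.

Yes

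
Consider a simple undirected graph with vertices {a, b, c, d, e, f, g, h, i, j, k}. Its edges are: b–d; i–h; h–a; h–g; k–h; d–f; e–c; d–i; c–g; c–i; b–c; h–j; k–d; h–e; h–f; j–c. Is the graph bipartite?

Yes

Partition the vertices as {c, d, h} vs {a, b, e, f, g, i, j, k}. Each listed edge has one endpoint in each part, so the graph is bipartite.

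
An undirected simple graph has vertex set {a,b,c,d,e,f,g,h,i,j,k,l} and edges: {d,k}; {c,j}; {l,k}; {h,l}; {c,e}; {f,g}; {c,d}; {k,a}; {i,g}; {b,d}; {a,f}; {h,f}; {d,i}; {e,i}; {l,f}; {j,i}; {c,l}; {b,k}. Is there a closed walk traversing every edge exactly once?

Degrees: a:2, b:2, c:4, d:4, e:2, f:4, g:2, h:2, i:4, j:2, k:4, l:4
Every vertex has even degree and the edges form a single connected piece, so an Eulerian circuit exists.

Yes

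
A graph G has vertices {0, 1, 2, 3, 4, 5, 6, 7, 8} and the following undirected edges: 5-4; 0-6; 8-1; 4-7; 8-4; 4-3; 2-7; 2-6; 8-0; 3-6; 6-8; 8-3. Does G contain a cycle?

Yes

The graph has 9 vertices, 12 edges, and 1 connected component.
One cycle is 0-8-4-3-6-0.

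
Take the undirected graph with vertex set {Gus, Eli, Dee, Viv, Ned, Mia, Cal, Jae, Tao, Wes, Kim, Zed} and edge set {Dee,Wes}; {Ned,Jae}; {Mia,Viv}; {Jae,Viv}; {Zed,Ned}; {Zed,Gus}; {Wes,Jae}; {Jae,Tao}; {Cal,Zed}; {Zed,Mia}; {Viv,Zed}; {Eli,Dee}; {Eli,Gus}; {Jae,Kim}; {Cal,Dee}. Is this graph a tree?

The graph has 12 vertices and 15 edges.
A tree on 12 vertices has exactly 11 edges; this graph has 15, so it contains a cycle and is not a tree.

No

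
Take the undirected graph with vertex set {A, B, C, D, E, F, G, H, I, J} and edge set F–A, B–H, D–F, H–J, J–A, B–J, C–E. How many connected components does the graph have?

4

Component: {G}
Component: {I}
Component: {C, E}
Component: {A, B, D, F, H, J}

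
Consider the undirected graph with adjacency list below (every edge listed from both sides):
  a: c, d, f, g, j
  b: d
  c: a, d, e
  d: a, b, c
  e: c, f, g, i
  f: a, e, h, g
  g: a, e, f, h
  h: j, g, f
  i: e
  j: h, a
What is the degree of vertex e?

4

Neighbors of e: c, f, g, i.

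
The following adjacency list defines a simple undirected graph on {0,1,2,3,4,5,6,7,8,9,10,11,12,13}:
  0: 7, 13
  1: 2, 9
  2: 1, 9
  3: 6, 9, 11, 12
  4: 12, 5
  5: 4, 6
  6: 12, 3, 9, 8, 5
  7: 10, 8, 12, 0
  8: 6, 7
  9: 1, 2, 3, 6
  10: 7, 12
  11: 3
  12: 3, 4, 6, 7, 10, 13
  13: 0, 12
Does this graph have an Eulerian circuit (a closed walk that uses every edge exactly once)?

No

Degrees: 0:2, 1:2, 2:2, 3:4, 4:2, 5:2, 6:5, 7:4, 8:2, 9:4, 10:2, 11:1, 12:6, 13:2
Vertices with odd degree: 6, 11. An Eulerian circuit requires all degrees even.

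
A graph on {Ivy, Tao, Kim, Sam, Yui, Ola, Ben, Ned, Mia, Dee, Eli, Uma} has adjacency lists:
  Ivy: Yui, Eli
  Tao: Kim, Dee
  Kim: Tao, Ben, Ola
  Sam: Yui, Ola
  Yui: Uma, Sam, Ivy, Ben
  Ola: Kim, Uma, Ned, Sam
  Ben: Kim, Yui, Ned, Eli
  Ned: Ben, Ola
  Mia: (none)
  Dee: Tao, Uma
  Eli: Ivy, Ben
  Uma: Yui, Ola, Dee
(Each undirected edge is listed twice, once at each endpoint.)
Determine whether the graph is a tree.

No

The graph has 12 vertices and 15 edges.
It splits into 2 components, so it cannot be a tree.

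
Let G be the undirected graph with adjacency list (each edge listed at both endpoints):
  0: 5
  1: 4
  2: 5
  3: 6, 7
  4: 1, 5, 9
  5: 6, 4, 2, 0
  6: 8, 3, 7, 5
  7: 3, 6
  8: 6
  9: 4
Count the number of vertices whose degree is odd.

6

Degrees: 0:1, 1:1, 2:1, 3:2, 4:3, 5:4, 6:4, 7:2, 8:1, 9:1
Odd-degree vertices: 0, 1, 2, 4, 8, 9.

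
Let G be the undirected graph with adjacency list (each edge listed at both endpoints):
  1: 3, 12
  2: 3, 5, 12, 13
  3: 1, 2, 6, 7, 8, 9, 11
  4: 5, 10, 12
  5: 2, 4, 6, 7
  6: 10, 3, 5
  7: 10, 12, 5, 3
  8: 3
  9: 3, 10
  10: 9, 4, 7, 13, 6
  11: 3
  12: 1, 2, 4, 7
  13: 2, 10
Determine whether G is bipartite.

No

The cycle 10-6-3-2-13-10 has length 5, which is odd, so the graph is not bipartite.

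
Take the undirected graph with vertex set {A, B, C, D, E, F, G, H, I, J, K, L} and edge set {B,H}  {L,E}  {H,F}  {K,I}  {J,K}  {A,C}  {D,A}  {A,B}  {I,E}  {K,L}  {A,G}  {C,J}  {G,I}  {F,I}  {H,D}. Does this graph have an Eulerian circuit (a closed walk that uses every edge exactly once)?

No

Degrees: A:4, B:2, C:2, D:2, E:2, F:2, G:2, H:3, I:4, J:2, K:3, L:2
Vertices with odd degree: H, K. An Eulerian circuit requires all degrees even.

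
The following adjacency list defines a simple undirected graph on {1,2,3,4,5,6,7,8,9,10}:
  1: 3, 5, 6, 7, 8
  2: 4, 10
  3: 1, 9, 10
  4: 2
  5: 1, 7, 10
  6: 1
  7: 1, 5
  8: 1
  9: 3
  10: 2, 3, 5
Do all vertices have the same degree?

Degrees: 1:5, 2:2, 3:3, 4:1, 5:3, 6:1, 7:2, 8:1, 9:1, 10:3
Degrees are not all equal (e.g. deg(4)=1 but deg(1)=5); not regular.

No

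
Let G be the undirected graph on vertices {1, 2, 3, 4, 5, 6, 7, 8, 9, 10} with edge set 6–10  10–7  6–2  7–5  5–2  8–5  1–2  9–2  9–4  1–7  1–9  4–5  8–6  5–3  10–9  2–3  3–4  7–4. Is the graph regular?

No

Degrees: 1:3, 2:5, 3:3, 4:4, 5:5, 6:3, 7:4, 8:2, 9:4, 10:3
Degrees are not all equal (e.g. deg(8)=2 but deg(2)=5); not regular.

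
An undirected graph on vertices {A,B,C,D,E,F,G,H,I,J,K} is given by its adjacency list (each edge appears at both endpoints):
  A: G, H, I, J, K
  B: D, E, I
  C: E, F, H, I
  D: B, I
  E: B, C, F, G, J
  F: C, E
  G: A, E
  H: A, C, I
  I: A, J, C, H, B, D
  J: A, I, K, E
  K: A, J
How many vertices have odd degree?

Degrees: A:5, B:3, C:4, D:2, E:5, F:2, G:2, H:3, I:6, J:4, K:2
Odd-degree vertices: A, B, E, H.

4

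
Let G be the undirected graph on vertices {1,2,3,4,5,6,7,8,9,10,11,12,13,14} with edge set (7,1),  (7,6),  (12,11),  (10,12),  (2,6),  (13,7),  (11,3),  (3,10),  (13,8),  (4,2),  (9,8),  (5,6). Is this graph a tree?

No

|V| = 14, |E| = 12.
It splits into 3 components, so it cannot be a tree.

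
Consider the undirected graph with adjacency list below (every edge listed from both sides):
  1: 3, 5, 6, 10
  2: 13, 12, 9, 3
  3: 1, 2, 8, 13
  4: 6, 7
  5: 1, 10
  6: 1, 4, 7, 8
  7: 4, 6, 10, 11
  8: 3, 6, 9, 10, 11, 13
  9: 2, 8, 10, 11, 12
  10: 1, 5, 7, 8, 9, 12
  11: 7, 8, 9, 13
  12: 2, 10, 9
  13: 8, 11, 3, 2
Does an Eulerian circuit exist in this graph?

No

Degrees: 1:4, 2:4, 3:4, 4:2, 5:2, 6:4, 7:4, 8:6, 9:5, 10:6, 11:4, 12:3, 13:4
9, 12 have odd degree; an Eulerian circuit needs every degree to be even, so none exists.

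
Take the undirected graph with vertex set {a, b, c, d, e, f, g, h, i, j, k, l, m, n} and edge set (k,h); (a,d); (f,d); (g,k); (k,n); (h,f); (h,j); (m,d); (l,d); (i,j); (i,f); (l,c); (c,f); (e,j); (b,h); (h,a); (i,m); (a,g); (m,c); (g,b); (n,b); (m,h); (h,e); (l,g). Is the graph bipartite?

The cycle h-e-j-h has length 3, which is odd, so the graph is not bipartite.

No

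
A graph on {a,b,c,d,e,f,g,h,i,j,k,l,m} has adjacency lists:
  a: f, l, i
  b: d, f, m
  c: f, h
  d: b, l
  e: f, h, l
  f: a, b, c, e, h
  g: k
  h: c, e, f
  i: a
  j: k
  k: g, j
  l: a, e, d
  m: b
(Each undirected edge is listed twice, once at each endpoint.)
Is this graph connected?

Component: {g, j, k}
Component: {a, b, c, d, e, f, h, i, l, m}
No edge joins these 2 groups, so the graph is disconnected.

No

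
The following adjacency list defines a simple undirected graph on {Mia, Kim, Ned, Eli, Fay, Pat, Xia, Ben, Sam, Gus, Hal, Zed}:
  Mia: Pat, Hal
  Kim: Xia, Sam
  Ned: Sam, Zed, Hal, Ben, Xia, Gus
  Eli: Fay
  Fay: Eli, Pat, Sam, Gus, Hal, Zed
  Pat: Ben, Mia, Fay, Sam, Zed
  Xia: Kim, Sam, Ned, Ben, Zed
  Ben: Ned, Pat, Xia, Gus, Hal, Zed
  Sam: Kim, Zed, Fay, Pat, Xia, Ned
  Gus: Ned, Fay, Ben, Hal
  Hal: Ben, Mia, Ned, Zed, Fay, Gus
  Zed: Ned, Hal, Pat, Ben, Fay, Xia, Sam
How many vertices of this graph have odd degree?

4

Degrees: Mia:2, Kim:2, Ned:6, Eli:1, Fay:6, Pat:5, Xia:5, Ben:6, Sam:6, Gus:4, Hal:6, Zed:7
Odd-degree vertices: Eli, Pat, Xia, Zed.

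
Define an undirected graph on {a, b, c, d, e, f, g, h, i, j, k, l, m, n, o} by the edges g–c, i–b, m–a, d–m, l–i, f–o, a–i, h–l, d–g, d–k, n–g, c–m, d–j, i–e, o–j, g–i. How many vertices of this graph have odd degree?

8

Degrees: a:2, b:1, c:2, d:4, e:1, f:1, g:4, h:1, i:5, j:2, k:1, l:2, m:3, n:1, o:2
Odd-degree vertices: b, e, f, h, i, k, m, n.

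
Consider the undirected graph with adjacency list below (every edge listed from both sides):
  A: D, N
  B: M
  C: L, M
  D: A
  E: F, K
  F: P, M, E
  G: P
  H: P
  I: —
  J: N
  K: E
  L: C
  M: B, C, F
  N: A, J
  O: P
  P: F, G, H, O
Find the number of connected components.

3

Component: {I}
Component: {A, D, J, N}
Component: {B, C, E, F, G, H, K, L, M, O, P}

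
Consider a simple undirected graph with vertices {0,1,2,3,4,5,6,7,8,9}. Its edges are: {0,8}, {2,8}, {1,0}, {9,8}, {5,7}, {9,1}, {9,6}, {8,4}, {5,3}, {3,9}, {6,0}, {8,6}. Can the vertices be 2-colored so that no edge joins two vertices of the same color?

6-8-9-6 is an odd cycle (length 3), and a bipartite graph can contain only even cycles.

No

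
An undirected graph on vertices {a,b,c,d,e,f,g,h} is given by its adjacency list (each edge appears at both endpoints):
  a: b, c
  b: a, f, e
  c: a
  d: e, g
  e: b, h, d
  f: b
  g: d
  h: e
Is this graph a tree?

|V| = 8, |E| = 7.
Connected and |E| = |V| - 1, which characterizes a tree.

Yes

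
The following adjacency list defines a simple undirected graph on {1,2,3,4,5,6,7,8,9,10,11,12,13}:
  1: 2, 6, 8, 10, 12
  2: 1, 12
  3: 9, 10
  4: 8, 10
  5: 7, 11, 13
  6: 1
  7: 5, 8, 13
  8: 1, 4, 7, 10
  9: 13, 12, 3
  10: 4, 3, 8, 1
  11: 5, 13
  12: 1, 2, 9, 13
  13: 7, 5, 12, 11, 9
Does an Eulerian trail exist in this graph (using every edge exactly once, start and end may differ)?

No

Degrees: 1:5, 2:2, 3:2, 4:2, 5:3, 6:1, 7:3, 8:4, 9:3, 10:4, 11:2, 12:4, 13:5
Odd-degree vertices: 1, 5, 6, 7, 9, 13 (6 total).
With 6 odd-degree vertices (more than two), no single trail can use every edge.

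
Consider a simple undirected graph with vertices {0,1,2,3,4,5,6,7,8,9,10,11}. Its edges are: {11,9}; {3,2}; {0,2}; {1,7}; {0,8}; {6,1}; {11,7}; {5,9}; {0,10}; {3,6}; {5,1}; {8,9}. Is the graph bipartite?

The cycle 7-1-5-9-11-7 has length 5, which is odd, so the graph is not bipartite.

No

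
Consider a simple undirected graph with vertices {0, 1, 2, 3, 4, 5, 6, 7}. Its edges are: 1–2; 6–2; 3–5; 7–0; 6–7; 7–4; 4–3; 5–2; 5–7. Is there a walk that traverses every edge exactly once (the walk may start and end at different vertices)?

Degrees: 0:1, 1:1, 2:3, 3:2, 4:2, 5:3, 6:2, 7:4
Odd-degree vertices: 0, 1, 2, 5 (4 total).
An Eulerian trail requires 0 or 2 odd-degree vertices; here there are 4.

No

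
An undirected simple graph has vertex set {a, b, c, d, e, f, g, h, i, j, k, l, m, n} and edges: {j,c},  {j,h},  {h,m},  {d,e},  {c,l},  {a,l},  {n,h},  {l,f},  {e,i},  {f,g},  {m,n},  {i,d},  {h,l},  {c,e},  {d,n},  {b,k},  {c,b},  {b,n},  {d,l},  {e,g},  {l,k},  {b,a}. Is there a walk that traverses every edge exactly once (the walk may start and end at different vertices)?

Degrees: a:2, b:4, c:4, d:4, e:4, f:2, g:2, h:4, i:2, j:2, k:2, l:6, m:2, n:4
Odd-degree vertices: none (0 total).
With 0 odd-degree vertices and all edges in one connected piece, an Eulerian trail exists.

Yes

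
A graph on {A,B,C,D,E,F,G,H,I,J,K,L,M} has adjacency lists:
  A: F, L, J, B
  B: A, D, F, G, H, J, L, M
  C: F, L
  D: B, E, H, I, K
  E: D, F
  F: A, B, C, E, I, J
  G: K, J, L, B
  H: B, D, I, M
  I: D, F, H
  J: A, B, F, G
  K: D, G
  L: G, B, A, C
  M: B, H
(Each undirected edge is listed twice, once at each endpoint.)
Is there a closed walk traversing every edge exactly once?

Degrees: A:4, B:8, C:2, D:5, E:2, F:6, G:4, H:4, I:3, J:4, K:2, L:4, M:2
D, I have odd degree; an Eulerian circuit needs every degree to be even, so none exists.

No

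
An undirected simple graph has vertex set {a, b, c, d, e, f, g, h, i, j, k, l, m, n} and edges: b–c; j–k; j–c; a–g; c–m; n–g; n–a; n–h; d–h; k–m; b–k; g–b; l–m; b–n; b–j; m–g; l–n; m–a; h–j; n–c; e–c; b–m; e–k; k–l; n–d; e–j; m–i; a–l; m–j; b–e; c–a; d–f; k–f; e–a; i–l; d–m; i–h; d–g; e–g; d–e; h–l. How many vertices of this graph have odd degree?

6

Degrees: a:6, b:7, c:6, d:6, e:7, f:2, g:6, h:5, i:3, j:6, k:6, l:6, m:9, n:7
Odd-degree vertices: b, e, h, i, m, n.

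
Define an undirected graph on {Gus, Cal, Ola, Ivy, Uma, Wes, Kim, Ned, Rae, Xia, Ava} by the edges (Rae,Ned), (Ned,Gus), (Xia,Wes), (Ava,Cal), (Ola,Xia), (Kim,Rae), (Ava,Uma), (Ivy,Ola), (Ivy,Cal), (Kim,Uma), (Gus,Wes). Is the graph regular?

Degrees: Gus:2, Cal:2, Ola:2, Ivy:2, Uma:2, Wes:2, Kim:2, Ned:2, Rae:2, Xia:2, Ava:2
All degrees equal 2; the graph is regular.

Yes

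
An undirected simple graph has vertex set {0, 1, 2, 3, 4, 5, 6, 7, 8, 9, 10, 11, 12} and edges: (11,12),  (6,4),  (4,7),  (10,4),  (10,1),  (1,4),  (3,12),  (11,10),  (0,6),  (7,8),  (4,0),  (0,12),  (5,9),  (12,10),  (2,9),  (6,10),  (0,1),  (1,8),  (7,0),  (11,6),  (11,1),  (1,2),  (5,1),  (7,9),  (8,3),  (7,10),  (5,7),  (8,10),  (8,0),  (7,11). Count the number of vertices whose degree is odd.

Degrees: 0:6, 1:7, 2:2, 3:2, 4:5, 5:3, 6:4, 7:7, 8:5, 9:3, 10:7, 11:5, 12:4
Odd-degree vertices: 1, 4, 5, 7, 8, 9, 10, 11.

8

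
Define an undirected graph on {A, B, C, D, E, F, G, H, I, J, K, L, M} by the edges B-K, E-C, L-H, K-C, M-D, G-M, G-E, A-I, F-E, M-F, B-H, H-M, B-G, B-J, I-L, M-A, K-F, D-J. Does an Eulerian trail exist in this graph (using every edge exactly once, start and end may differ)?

No

Degrees: A:2, B:4, C:2, D:2, E:3, F:3, G:3, H:3, I:2, J:2, K:3, L:2, M:5
Odd-degree vertices: E, F, G, H, K, M (6 total).
An Eulerian trail requires 0 or 2 odd-degree vertices; here there are 6.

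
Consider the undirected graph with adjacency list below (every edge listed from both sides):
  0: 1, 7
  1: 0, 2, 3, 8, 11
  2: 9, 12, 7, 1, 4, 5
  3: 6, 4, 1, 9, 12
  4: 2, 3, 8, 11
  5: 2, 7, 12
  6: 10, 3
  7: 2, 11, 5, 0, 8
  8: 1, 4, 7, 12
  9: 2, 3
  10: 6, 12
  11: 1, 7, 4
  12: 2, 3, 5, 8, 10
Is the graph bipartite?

The cycle 5-2-12-5 has length 3, which is odd, so the graph is not bipartite.

No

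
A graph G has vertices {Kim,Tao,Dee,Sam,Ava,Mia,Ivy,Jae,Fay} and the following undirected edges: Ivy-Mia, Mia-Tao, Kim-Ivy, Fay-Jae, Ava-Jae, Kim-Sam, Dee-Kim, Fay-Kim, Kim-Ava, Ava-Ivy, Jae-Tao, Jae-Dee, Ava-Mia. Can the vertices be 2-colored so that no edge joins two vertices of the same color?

Ivy-Ava-Kim-Ivy is an odd cycle (length 3), and a bipartite graph can contain only even cycles.

No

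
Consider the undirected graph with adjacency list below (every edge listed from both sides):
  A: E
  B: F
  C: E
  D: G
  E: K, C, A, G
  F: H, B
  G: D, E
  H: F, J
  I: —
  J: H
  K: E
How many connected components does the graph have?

3

Component: {I}
Component: {B, F, H, J}
Component: {A, C, D, E, G, K}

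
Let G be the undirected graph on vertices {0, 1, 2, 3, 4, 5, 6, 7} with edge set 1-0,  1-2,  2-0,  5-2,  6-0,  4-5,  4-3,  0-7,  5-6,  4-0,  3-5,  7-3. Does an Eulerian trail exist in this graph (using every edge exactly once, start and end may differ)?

No

Degrees: 0:5, 1:2, 2:3, 3:3, 4:3, 5:4, 6:2, 7:2
Odd-degree vertices: 0, 2, 3, 4 (4 total).
An Eulerian trail requires 0 or 2 odd-degree vertices; here there are 4.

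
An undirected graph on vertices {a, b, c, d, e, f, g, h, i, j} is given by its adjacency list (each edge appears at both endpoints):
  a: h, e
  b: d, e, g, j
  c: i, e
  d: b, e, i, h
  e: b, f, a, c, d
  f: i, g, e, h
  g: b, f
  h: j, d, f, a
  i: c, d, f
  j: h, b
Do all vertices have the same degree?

Degrees: a:2, b:4, c:2, d:4, e:5, f:4, g:2, h:4, i:3, j:2
Vertex a has degree 2 while e has degree 5, so the graph is not regular.

No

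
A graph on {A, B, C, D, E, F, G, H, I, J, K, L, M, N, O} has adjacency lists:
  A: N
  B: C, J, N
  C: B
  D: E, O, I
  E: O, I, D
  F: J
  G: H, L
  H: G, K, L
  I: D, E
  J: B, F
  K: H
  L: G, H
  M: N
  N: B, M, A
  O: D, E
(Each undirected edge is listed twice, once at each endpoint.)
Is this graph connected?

Component: {D, E, I, O}
Component: {G, H, K, L}
Component: {A, B, C, F, J, M, N}
There are 3 separate components, so the graph is not connected.

No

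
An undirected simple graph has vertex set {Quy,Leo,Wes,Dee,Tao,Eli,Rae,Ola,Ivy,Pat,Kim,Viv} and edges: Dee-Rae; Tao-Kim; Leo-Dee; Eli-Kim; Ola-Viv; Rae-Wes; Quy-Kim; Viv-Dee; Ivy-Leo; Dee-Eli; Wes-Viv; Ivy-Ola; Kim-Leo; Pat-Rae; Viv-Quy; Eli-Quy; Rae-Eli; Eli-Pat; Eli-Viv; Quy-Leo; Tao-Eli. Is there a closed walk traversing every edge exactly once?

No

Degrees: Quy:4, Leo:4, Wes:2, Dee:4, Tao:2, Eli:7, Rae:4, Ola:2, Ivy:2, Pat:2, Kim:4, Viv:5
Eli, Viv have odd degree; an Eulerian circuit needs every degree to be even, so none exists.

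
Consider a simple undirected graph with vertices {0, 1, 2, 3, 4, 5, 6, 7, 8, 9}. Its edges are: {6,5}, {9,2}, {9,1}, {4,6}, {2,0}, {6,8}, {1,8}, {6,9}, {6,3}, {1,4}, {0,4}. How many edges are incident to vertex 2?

Neighbors of 2: 0, 9.

2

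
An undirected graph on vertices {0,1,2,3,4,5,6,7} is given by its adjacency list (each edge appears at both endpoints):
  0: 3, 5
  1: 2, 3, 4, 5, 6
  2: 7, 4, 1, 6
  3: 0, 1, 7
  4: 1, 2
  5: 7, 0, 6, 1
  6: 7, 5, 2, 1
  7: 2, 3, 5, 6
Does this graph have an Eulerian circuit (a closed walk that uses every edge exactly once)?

No

Degrees: 0:2, 1:5, 2:4, 3:3, 4:2, 5:4, 6:4, 7:4
Vertices with odd degree: 1, 3. An Eulerian circuit requires all degrees even.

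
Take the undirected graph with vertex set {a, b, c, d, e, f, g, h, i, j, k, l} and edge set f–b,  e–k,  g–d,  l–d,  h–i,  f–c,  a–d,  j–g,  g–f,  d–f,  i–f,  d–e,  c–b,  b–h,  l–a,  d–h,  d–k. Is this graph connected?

Yes

A breadth-first search from a visits a, l, d, k, h, g, e, f, i, b, j, c — all 12 vertices — so the graph is connected.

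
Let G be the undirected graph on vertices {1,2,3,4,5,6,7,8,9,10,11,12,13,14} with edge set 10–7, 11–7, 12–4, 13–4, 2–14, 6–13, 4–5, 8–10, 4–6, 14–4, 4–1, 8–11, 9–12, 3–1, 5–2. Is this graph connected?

No

Component: {7, 8, 10, 11}
Component: {1, 2, 3, 4, 5, 6, 9, 12, 13, 14}
There are 2 separate components, so the graph is not connected.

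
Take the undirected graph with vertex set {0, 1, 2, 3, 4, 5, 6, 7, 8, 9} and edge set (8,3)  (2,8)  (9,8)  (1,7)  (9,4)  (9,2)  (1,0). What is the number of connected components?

Component: {5}
Component: {6}
Component: {0, 1, 7}
Component: {2, 3, 4, 8, 9}

4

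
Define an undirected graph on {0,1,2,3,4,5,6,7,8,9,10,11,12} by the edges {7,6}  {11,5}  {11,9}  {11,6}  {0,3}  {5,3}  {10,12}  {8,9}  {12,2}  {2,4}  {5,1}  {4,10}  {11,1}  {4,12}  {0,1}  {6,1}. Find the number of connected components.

Component: {2, 4, 10, 12}
Component: {0, 1, 3, 5, 6, 7, 8, 9, 11}

2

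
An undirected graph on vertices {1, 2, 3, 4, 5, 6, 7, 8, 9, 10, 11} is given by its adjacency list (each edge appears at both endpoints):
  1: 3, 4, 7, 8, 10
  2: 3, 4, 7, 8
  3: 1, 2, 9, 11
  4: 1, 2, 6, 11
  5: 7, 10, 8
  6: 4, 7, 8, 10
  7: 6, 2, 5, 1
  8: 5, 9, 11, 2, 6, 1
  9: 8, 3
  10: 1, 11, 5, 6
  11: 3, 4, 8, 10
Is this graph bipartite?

Partition the vertices as {3, 4, 7, 8, 10} vs {1, 2, 5, 6, 9, 11}. Each listed edge has one endpoint in each part, so the graph is bipartite.

Yes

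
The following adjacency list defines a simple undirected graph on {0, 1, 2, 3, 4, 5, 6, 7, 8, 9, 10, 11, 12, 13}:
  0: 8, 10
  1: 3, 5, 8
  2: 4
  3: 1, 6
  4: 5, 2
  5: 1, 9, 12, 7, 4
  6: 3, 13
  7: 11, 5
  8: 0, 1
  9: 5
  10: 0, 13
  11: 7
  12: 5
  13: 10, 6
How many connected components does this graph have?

1

Component: {0, 1, 2, 3, 4, 5, 6, 7, 8, 9, 10, 11, 12, 13}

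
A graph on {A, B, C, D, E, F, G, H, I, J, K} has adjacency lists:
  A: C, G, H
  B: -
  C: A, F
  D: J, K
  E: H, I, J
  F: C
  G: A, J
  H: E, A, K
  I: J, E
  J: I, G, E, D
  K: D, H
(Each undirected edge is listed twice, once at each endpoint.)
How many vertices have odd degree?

4

Degrees: A:3, B:0, C:2, D:2, E:3, F:1, G:2, H:3, I:2, J:4, K:2
Odd-degree vertices: A, E, F, H.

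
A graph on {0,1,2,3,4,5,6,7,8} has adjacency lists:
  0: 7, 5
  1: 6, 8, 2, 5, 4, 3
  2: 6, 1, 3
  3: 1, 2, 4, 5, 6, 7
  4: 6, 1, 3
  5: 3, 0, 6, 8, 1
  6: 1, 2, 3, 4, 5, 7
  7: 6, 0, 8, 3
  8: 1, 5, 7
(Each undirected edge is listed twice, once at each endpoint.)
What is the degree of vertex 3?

6

Neighbors of 3: 1, 2, 4, 5, 6, 7.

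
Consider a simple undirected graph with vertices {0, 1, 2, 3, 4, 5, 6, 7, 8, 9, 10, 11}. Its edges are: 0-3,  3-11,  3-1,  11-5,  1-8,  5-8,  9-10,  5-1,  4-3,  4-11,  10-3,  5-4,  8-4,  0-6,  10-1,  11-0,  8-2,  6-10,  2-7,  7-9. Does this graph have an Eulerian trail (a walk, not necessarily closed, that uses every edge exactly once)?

Degrees: 0:3, 1:4, 2:2, 3:5, 4:4, 5:4, 6:2, 7:2, 8:4, 9:2, 10:4, 11:4
Odd-degree vertices: 0, 3 (2 total).
With 2 odd-degree vertices and all edges in one connected piece, an Eulerian trail exists (from 0 to 3).

Yes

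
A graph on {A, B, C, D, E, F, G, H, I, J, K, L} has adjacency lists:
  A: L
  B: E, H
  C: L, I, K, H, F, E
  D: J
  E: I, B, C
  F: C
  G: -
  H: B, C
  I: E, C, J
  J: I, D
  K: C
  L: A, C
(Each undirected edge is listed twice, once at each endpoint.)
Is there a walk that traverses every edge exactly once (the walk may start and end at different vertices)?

Degrees: A:1, B:2, C:6, D:1, E:3, F:1, G:0, H:2, I:3, J:2, K:1, L:2
Odd-degree vertices: A, D, E, F, I, K (6 total).
An Eulerian trail requires 0 or 2 odd-degree vertices; here there are 6.

No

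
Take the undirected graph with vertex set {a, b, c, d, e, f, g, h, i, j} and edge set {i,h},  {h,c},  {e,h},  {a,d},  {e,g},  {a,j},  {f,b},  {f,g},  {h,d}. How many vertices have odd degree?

4

Degrees: a:2, b:1, c:1, d:2, e:2, f:2, g:2, h:4, i:1, j:1
Odd-degree vertices: b, c, i, j.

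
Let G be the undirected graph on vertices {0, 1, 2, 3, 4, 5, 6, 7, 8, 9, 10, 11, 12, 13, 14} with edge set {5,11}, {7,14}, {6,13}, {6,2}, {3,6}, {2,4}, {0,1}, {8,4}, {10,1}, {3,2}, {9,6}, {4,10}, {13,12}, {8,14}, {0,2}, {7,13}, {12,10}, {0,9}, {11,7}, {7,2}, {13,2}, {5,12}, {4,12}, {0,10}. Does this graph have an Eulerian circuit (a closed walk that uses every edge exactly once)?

Degrees: 0:4, 1:2, 2:6, 3:2, 4:4, 5:2, 6:4, 7:4, 8:2, 9:2, 10:4, 11:2, 12:4, 13:4, 14:2
All degrees are even and the non-isolated vertices are connected — an Eulerian circuit exists.

Yes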